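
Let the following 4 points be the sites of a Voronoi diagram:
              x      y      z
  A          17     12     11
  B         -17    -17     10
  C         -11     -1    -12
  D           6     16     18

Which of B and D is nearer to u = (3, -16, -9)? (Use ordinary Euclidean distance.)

Compare squared distances:
|uB|² = (3−(-17))² + (-16−(-17))² + (-9−10)² = 400 + 1 + 361 = 762
|uD|² = (3−6)² + (-16−16)² + (-9−18)² = 9 + 1024 + 729 = 1762
762 < 1762, so B is closer.

B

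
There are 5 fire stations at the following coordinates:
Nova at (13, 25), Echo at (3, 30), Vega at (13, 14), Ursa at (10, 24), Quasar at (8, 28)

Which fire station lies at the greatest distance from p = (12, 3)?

Echo

Squared Euclidean distances:
d²(p, Nova) = (12−13)² + (3−25)² = 1 + 484 = 485
d²(p, Echo) = (12−3)² + (3−30)² = 81 + 729 = 810
d²(p, Vega) = (12−13)² + (3−14)² = 1 + 121 = 122
d²(p, Ursa) = (12−10)² + (3−24)² = 4 + 441 = 445
d²(p, Quasar) = (12−8)² + (3−28)² = 16 + 625 = 641
The largest is to Echo.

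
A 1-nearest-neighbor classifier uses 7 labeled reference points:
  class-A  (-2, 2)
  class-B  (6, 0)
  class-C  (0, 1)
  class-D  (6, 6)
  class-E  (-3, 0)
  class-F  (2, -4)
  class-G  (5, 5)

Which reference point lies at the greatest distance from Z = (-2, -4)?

class-D

Compare squared distances (the ordering matches that of the actual distances):
d²(Z, class-A) = (-2−(-2))² + (-4−2)² = 0 + 36 = 36
d²(Z, class-B) = (-2−6)² + (-4−0)² = 64 + 16 = 80
d²(Z, class-C) = (-2−0)² + (-4−1)² = 4 + 25 = 29
d²(Z, class-D) = (-2−6)² + (-4−6)² = 64 + 100 = 164
d²(Z, class-E) = (-2−(-3))² + (-4−0)² = 1 + 16 = 17
d²(Z, class-F) = (-2−2)² + (-4−(-4))² = 16 + 0 = 16
d²(Z, class-G) = (-2−5)² + (-4−5)² = 49 + 81 = 130
The largest is to class-D.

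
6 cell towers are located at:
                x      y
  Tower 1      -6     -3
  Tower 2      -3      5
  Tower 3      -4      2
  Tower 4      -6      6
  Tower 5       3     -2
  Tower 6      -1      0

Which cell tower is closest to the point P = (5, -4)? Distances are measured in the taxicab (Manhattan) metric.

d(P, Tower 1) = |5−(-6)| + |-4−(-3)| = 11 + 1 = 12
d(P, Tower 2) = |5−(-3)| + |-4−5| = 8 + 9 = 17
d(P, Tower 3) = |5−(-4)| + |-4−2| = 9 + 6 = 15
d(P, Tower 4) = |5−(-6)| + |-4−6| = 11 + 10 = 21
d(P, Tower 5) = |5−3| + |-4−(-2)| = 2 + 2 = 4
d(P, Tower 6) = |5−(-1)| + |-4−0| = 6 + 4 = 10
Tower 5 is nearest.

Tower 5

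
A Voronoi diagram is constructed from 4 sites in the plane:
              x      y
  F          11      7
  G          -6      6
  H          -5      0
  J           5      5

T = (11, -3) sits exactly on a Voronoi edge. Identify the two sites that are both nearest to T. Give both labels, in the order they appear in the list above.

Squared distances from T to each site:
|TF|² = (11−11)² + (-3−7)² = 0 + 100 = 100
|TG|² = (11−(-6))² + (-3−6)² = 289 + 81 = 370
|TH|² = (11−(-5))² + (-3−0)² = 256 + 9 = 265
|TJ|² = (11−5)² + (-3−5)² = 36 + 64 = 100
T is equidistant from F and J (both at squared distance 100), and every other site is strictly farther — so T lies on the F–J Voronoi edge.

F and J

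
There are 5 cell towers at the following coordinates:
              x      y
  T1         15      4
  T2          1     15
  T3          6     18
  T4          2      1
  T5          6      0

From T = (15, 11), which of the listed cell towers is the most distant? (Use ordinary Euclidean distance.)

T4

Compare squared distances (the ordering matches that of the actual distances):
|TT1|² = (15−15)² + (11−4)² = 0 + 49 = 49
|TT2|² = (15−1)² + (11−15)² = 196 + 16 = 212
|TT3|² = (15−6)² + (11−18)² = 81 + 49 = 130
|TT4|² = (15−2)² + (11−1)² = 169 + 100 = 269
|TT5|² = (15−6)² + (11−0)² = 81 + 121 = 202
The largest is to T4.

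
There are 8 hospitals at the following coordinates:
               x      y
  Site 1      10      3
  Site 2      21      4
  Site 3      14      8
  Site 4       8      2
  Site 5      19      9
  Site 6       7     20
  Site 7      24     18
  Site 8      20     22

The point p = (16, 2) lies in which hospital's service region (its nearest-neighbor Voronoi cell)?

Site 2

Squared Euclidean distances:
d²(p, Site 1) = (16−10)² + (2−3)² = 36 + 1 = 37
d²(p, Site 2) = (16−21)² + (2−4)² = 25 + 4 = 29
d²(p, Site 3) = (16−14)² + (2−8)² = 4 + 36 = 40
d²(p, Site 4) = (16−8)² + (2−2)² = 64 + 0 = 64
d²(p, Site 5) = (16−19)² + (2−9)² = 9 + 49 = 58
d²(p, Site 6) = (16−7)² + (2−20)² = 81 + 324 = 405
d²(p, Site 7) = (16−24)² + (2−18)² = 64 + 256 = 320
d²(p, Site 8) = (16−20)² + (2−22)² = 16 + 400 = 416
Minimum is at Site 2.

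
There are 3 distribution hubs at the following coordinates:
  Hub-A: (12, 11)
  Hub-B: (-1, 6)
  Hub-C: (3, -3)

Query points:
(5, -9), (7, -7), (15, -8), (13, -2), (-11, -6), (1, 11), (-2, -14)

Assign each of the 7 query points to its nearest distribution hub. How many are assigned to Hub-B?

1

(5, -9) — d² to each: Hub-A:449, Hub-B:261, Hub-C:40 → nearest is Hub-C
(7, -7) — d² to each: Hub-A:349, Hub-B:233, Hub-C:32 → nearest is Hub-C
(15, -8) — d² to each: Hub-A:370, Hub-B:452, Hub-C:169 → nearest is Hub-C
(13, -2) — d² to each: Hub-A:170, Hub-B:260, Hub-C:101 → nearest is Hub-C
(-11, -6) — d² to each: Hub-A:818, Hub-B:244, Hub-C:205 → nearest is Hub-C
(1, 11) — d² to each: Hub-A:121, Hub-B:29, Hub-C:200 → nearest is Hub-B
(-2, -14) — d² to each: Hub-A:821, Hub-B:401, Hub-C:146 → nearest is Hub-C
1 of the 7 points has Hub-B as nearest.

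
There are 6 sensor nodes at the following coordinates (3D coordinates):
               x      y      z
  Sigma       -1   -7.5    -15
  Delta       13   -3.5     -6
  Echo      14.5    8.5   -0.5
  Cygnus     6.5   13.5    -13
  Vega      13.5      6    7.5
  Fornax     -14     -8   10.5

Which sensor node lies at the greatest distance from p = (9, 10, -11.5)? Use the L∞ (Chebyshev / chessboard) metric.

Fornax

d(p, Sigma) = max(10, 17.5, 3.5) = 17.5
d(p, Delta) = max(4, 13.5, 5.5) = 13.5
d(p, Echo) = max(5.5, 1.5, 11) = 11
d(p, Cygnus) = max(2.5, 3.5, 1.5) = 3.5
d(p, Vega) = max(4.5, 4, 19) = 19
d(p, Fornax) = max(23, 18, 22) = 23
The largest is to Fornax.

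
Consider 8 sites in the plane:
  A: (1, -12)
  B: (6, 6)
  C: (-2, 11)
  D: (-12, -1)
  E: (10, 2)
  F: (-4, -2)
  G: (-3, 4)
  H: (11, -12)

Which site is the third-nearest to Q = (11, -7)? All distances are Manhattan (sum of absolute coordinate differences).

d(Q,A) = |11−1| + |-7−(-12)| = 10 + 5 = 15
d(Q,B) = |11−6| + |-7−6| = 5 + 13 = 18
d(Q,C) = |11−(-2)| + |-7−11| = 13 + 18 = 31
d(Q,D) = |11−(-12)| + |-7−(-1)| = 23 + 6 = 29
d(Q,E) = |11−10| + |-7−2| = 1 + 9 = 10
d(Q,F) = |11−(-4)| + |-7−(-2)| = 15 + 5 = 20
d(Q,G) = |11−(-3)| + |-7−4| = 14 + 11 = 25
d(Q,H) = |11−11| + |-7−(-12)| = 0 + 5 = 5
Sorted ascending: H, E, A, B, … — the third-nearest is A.

A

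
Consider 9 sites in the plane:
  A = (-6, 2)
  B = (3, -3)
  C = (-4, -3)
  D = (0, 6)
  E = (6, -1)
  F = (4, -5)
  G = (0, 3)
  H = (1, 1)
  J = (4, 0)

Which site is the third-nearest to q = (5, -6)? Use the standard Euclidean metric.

E

Since √ is increasing, it suffices to compare squared distances:
|qA|² = 121 + 64 = 185
|qB|² = 4 + 9 = 13
|qC|² = 81 + 9 = 90
|qD|² = 25 + 144 = 169
|qE|² = 1 + 25 = 26
|qF|² = 1 + 1 = 2
|qG|² = 25 + 81 = 106
|qH|² = 16 + 49 = 65
|qJ|² = 1 + 36 = 37
Sorted ascending: F, B, E, J, … — the third-nearest is E.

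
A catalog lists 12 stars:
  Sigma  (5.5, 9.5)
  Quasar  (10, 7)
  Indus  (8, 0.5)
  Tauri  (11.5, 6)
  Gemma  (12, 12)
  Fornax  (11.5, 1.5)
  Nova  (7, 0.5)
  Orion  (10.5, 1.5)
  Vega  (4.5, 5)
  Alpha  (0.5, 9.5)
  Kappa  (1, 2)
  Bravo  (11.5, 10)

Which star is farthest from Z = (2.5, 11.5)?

Fornax

Squared Euclidean distances:
d²(Z, Sigma) = (2.5−5.5)² + (11.5−9.5)² = 9 + 4 = 13
d²(Z, Quasar) = (2.5−10)² + (11.5−7)² = 56.25 + 20.25 = 76.5
d²(Z, Indus) = (2.5−8)² + (11.5−0.5)² = 30.25 + 121 = 151.25
d²(Z, Tauri) = (2.5−11.5)² + (11.5−6)² = 81 + 30.25 = 111.25
d²(Z, Gemma) = (2.5−12)² + (11.5−12)² = 90.25 + 0.25 = 90.5
d²(Z, Fornax) = (2.5−11.5)² + (11.5−1.5)² = 81 + 100 = 181
d²(Z, Nova) = (2.5−7)² + (11.5−0.5)² = 20.25 + 121 = 141.25
d²(Z, Orion) = (2.5−10.5)² + (11.5−1.5)² = 64 + 100 = 164
d²(Z, Vega) = (2.5−4.5)² + (11.5−5)² = 4 + 42.25 = 46.25
d²(Z, Alpha) = (2.5−0.5)² + (11.5−9.5)² = 4 + 4 = 8
d²(Z, Kappa) = (2.5−1)² + (11.5−2)² = 2.25 + 90.25 = 92.5
d²(Z, Bravo) = (2.5−11.5)² + (11.5−10)² = 81 + 2.25 = 83.25
The largest is to Fornax.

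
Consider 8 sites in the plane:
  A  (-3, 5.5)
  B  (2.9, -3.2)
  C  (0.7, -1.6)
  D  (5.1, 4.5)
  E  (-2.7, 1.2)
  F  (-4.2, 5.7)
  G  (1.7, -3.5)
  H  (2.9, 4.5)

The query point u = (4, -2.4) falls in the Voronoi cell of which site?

Since √ is increasing, it suffices to compare squared distances:
|uA|² = 49 + 62.41 = 111.41
|uB|² = 1.21 + 0.64 = 1.85
|uC|² = 10.89 + 0.64 = 11.53
|uD|² = 1.21 + 47.61 = 48.82
|uE|² = 44.89 + 12.96 = 57.85
|uF|² = 67.24 + 65.61 = 132.85
|uG|² = 5.29 + 1.21 = 6.5
|uH|² = 1.21 + 47.61 = 48.82
The smallest is to B, so u lies in the Voronoi region of B.

B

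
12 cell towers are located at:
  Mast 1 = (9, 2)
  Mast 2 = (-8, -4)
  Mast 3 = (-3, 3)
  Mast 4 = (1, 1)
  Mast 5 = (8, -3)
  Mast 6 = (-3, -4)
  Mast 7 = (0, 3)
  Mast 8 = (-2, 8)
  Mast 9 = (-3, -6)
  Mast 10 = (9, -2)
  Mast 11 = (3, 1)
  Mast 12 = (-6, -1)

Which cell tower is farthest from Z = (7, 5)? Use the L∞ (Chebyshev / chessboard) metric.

Mast 2

d(Z, Mast 1) = max(2, 3) = 3
d(Z, Mast 2) = max(15, 9) = 15
d(Z, Mast 3) = max(10, 2) = 10
d(Z, Mast 4) = max(6, 4) = 6
d(Z, Mast 5) = max(1, 8) = 8
d(Z, Mast 6) = max(10, 9) = 10
d(Z, Mast 7) = max(7, 2) = 7
d(Z, Mast 8) = max(9, 3) = 9
d(Z, Mast 9) = max(10, 11) = 11
d(Z, Mast 10) = max(2, 7) = 7
d(Z, Mast 11) = max(4, 4) = 4
d(Z, Mast 12) = max(13, 6) = 13
The largest is to Mast 2.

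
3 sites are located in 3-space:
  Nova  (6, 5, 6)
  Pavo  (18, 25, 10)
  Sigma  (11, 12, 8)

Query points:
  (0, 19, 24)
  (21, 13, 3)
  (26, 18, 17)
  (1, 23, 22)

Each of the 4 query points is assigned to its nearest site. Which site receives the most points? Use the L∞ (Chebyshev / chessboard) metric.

(0, 19, 24) — d to each: Nova:18, Pavo:18, Sigma:16 → nearest is Sigma
(21, 13, 3) — d to each: Nova:15, Pavo:12, Sigma:10 → nearest is Sigma
(26, 18, 17) — d to each: Nova:20, Pavo:8, Sigma:15 → nearest is Pavo
(1, 23, 22) — d to each: Nova:18, Pavo:17, Sigma:14 → nearest is Sigma
Tally — Pavo:1, Sigma:3. Sigma captures the most (3).

Sigma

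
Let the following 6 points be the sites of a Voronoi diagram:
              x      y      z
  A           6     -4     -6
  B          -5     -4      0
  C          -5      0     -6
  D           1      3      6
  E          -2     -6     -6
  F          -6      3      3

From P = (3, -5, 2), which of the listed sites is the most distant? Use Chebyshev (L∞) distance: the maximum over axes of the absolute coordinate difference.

d(P,A) = max(3, 1, 8) = 8
d(P,B) = max(8, 1, 2) = 8
d(P,C) = max(8, 5, 8) = 8
d(P,D) = max(2, 8, 4) = 8
d(P,E) = max(5, 1, 8) = 8
d(P,F) = max(9, 8, 1) = 9
The largest is to F.

F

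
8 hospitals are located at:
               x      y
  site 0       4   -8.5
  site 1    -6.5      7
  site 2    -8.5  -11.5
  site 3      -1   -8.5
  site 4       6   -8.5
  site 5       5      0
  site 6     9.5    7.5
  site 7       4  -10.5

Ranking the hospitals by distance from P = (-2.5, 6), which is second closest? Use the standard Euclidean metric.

site 5

Since √ is increasing, it suffices to compare squared distances:
d²(P, site 0) = (-2.5−4)² + (6−(-8.5))² = 42.25 + 210.25 = 252.5
d²(P, site 1) = (-2.5−(-6.5))² + (6−7)² = 16 + 1 = 17
d²(P, site 2) = (-2.5−(-8.5))² + (6−(-11.5))² = 36 + 306.25 = 342.25
d²(P, site 3) = (-2.5−(-1))² + (6−(-8.5))² = 2.25 + 210.25 = 212.5
d²(P, site 4) = (-2.5−6)² + (6−(-8.5))² = 72.25 + 210.25 = 282.5
d²(P, site 5) = (-2.5−5)² + (6−0)² = 56.25 + 36 = 92.25
d²(P, site 6) = (-2.5−9.5)² + (6−7.5)² = 144 + 2.25 = 146.25
d²(P, site 7) = (-2.5−4)² + (6−(-10.5))² = 42.25 + 272.25 = 314.5
Sorted ascending: site 1, site 5, site 6, … — the second-nearest is site 5.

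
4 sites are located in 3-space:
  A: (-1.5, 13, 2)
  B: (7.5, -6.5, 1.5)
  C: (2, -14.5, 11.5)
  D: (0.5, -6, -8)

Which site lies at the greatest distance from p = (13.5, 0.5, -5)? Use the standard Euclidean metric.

Squared Euclidean distances:
|pA|² = (13.5−(-1.5))² + (0.5−13)² + (-5−2)² = 225 + 156.25 + 49 = 430.25
|pB|² = (13.5−7.5)² + (0.5−(-6.5))² + (-5−1.5)² = 36 + 49 + 42.25 = 127.25
|pC|² = (13.5−2)² + (0.5−(-14.5))² + (-5−11.5)² = 132.25 + 225 + 272.25 = 629.5
|pD|² = (13.5−0.5)² + (0.5−(-6))² + (-5−(-8))² = 169 + 42.25 + 9 = 220.25
The largest is to C.

C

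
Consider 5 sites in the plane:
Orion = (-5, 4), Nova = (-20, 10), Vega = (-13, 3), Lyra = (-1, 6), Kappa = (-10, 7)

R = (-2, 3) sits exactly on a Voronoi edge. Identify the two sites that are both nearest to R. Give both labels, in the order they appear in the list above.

Orion and Lyra

Squared distances from R to each site:
d²(R, Orion) = (-2−(-5))² + (3−4)² = 9 + 1 = 10
d²(R, Nova) = (-2−(-20))² + (3−10)² = 324 + 49 = 373
d²(R, Vega) = (-2−(-13))² + (3−3)² = 121 + 0 = 121
d²(R, Lyra) = (-2−(-1))² + (3−6)² = 1 + 9 = 10
d²(R, Kappa) = (-2−(-10))² + (3−7)² = 64 + 16 = 80
R is equidistant from Orion and Lyra (both at squared distance 10), and every other site is strictly farther — so R lies on the Orion–Lyra Voronoi edge.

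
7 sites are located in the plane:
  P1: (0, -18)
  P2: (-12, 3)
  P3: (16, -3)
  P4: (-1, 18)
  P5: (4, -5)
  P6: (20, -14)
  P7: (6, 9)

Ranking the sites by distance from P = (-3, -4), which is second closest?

Since √ is increasing, it suffices to compare squared distances:
|PP1|² = (-3−0)² + (-4−(-18))² = 9 + 196 = 205
|PP2|² = (-3−(-12))² + (-4−3)² = 81 + 49 = 130
|PP3|² = (-3−16)² + (-4−(-3))² = 361 + 1 = 362
|PP4|² = (-3−(-1))² + (-4−18)² = 4 + 484 = 488
|PP5|² = (-3−4)² + (-4−(-5))² = 49 + 1 = 50
|PP6|² = (-3−20)² + (-4−(-14))² = 529 + 100 = 629
|PP7|² = (-3−6)² + (-4−9)² = 81 + 169 = 250
Sorted ascending: P5, P2, P1, … — the second-nearest is P2.

P2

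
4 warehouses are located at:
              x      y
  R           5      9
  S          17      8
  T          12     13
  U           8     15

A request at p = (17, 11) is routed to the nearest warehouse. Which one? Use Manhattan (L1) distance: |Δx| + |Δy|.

S

d(p,R) = |17−5| + |11−9| = 12 + 2 = 14
d(p,S) = |17−17| + |11−8| = 0 + 3 = 3
d(p,T) = |17−12| + |11−13| = 5 + 2 = 7
d(p,U) = |17−8| + |11−15| = 9 + 4 = 13
S is nearest.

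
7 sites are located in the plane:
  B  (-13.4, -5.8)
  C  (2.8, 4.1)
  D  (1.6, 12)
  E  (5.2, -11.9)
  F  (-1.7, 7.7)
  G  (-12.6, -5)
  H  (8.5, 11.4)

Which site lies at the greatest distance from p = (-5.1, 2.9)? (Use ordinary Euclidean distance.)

Squared Euclidean distances:
|pB|² = 68.89 + 75.69 = 144.58
|pC|² = 62.41 + 1.44 = 63.85
|pD|² = 44.89 + 82.81 = 127.7
|pE|² = 106.09 + 219.04 = 325.13
|pF|² = 11.56 + 23.04 = 34.6
|pG|² = 56.25 + 62.41 = 118.66
|pH|² = 184.96 + 72.25 = 257.21
The largest is to E.

E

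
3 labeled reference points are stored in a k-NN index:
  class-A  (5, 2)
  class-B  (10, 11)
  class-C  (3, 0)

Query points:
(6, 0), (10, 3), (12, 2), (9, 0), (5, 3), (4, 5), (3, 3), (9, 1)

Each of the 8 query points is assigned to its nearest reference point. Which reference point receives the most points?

(6, 0) — d² to each: class-A:5, class-B:137, class-C:9 → nearest is class-A
(10, 3) — d² to each: class-A:26, class-B:64, class-C:58 → nearest is class-A
(12, 2) — d² to each: class-A:49, class-B:85, class-C:85 → nearest is class-A
(9, 0) — d² to each: class-A:20, class-B:122, class-C:36 → nearest is class-A
(5, 3) — d² to each: class-A:1, class-B:89, class-C:13 → nearest is class-A
(4, 5) — d² to each: class-A:10, class-B:72, class-C:26 → nearest is class-A
(3, 3) — d² to each: class-A:5, class-B:113, class-C:9 → nearest is class-A
(9, 1) — d² to each: class-A:17, class-B:101, class-C:37 → nearest is class-A
Tally — class-A:8. class-A captures the most (8).

class-A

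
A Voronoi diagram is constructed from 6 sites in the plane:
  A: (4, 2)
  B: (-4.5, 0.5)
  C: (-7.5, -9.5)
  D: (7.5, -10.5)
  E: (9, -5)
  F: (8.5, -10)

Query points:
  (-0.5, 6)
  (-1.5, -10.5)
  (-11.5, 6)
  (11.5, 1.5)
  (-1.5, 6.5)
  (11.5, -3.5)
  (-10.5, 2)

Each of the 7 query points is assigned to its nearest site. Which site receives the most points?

(-0.5, 6) — d² to each: A:36.25, B:46.25, C:289.25, D:336.25, E:211.25, F:337 → nearest is A
(-1.5, -10.5) — d² to each: A:186.5, B:130, C:37, D:81, E:140.5, F:100.25 → nearest is C
(-11.5, 6) — d² to each: A:256.25, B:79.25, C:256.25, D:633.25, E:541.25, F:656 → nearest is B
(11.5, 1.5) — d² to each: A:56.5, B:257, C:482, D:160, E:48.5, F:141.25 → nearest is E
(-1.5, 6.5) — d² to each: A:50.5, B:45, C:292, D:370, E:242.5, F:372.25 → nearest is B
(11.5, -3.5) — d² to each: A:86.5, B:272, C:397, D:65, E:8.5, F:51.25 → nearest is E
(-10.5, 2) — d² to each: A:210.25, B:38.25, C:141.25, D:480.25, E:429.25, F:505 → nearest is B
Tally — A:1, B:3, C:1, E:2. B captures the most (3).

B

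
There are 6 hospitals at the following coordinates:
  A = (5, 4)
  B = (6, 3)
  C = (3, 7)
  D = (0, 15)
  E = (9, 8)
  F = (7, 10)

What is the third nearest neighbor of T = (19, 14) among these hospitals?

Compare squared distances (the ordering matches that of the actual distances):
|TA|² = (19−5)² + (14−4)² = 196 + 100 = 296
|TB|² = (19−6)² + (14−3)² = 169 + 121 = 290
|TC|² = (19−3)² + (14−7)² = 256 + 49 = 305
|TD|² = (19−0)² + (14−15)² = 361 + 1 = 362
|TE|² = (19−9)² + (14−8)² = 100 + 36 = 136
|TF|² = (19−7)² + (14−10)² = 144 + 16 = 160
Sorted ascending: E, F, B, A, … — the third-nearest is B.

B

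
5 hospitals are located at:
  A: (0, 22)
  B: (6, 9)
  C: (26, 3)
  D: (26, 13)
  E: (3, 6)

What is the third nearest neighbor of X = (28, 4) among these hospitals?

Squared Euclidean distances:
|XA|² = (28−0)² + (4−22)² = 784 + 324 = 1108
|XB|² = (28−6)² + (4−9)² = 484 + 25 = 509
|XC|² = (28−26)² + (4−3)² = 4 + 1 = 5
|XD|² = (28−26)² + (4−13)² = 4 + 81 = 85
|XE|² = (28−3)² + (4−6)² = 625 + 4 = 629
Sorted ascending: C, D, B, E, … — the third-nearest is B.

B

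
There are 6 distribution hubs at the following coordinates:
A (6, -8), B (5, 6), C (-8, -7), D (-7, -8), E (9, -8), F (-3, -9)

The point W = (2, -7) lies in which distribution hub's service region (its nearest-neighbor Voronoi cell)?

A

Squared Euclidean distances:
|WA|² = (2−6)² + (-7−(-8))² = 16 + 1 = 17
|WB|² = (2−5)² + (-7−6)² = 9 + 169 = 178
|WC|² = (2−(-8))² + (-7−(-7))² = 100 + 0 = 100
|WD|² = (2−(-7))² + (-7−(-8))² = 81 + 1 = 82
|WE|² = (2−9)² + (-7−(-8))² = 49 + 1 = 50
|WF|² = (2−(-3))² + (-7−(-9))² = 25 + 4 = 29
A is nearest.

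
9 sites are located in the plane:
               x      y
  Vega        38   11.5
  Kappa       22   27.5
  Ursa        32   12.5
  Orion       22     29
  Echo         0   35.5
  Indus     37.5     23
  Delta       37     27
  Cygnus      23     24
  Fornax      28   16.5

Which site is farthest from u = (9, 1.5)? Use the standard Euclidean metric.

Compare squared distances (the ordering matches that of the actual distances):
d²(u, Vega) = 841 + 100 = 941
d²(u, Kappa) = 169 + 676 = 845
d²(u, Ursa) = 529 + 121 = 650
d²(u, Orion) = 169 + 756.25 = 925.25
d²(u, Echo) = 81 + 1156 = 1237
d²(u, Indus) = 812.25 + 462.25 = 1274.5
d²(u, Delta) = 784 + 650.25 = 1434.25
d²(u, Cygnus) = 196 + 506.25 = 702.25
d²(u, Fornax) = 361 + 225 = 586
The largest is to Delta.

Delta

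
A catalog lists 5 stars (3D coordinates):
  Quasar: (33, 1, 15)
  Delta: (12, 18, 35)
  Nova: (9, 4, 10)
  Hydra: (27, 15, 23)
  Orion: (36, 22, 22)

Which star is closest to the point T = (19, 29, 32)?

Since √ is increasing, it suffices to compare squared distances:
d²(T, Quasar) = (19−33)² + (29−1)² + (32−15)² = 196 + 784 + 289 = 1269
d²(T, Delta) = (19−12)² + (29−18)² + (32−35)² = 49 + 121 + 9 = 179
d²(T, Nova) = (19−9)² + (29−4)² + (32−10)² = 100 + 625 + 484 = 1209
d²(T, Hydra) = (19−27)² + (29−15)² + (32−23)² = 64 + 196 + 81 = 341
d²(T, Orion) = (19−36)² + (29−22)² + (32−22)² = 289 + 49 + 100 = 438
Delta is nearest.

Delta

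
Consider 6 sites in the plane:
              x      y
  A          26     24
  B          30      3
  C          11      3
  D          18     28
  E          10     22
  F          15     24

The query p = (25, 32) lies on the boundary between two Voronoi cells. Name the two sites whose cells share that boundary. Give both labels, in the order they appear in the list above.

A and D

Squared distances from p to each site:
|pA|² = (25−26)² + (32−24)² = 1 + 64 = 65
|pB|² = (25−30)² + (32−3)² = 25 + 841 = 866
|pC|² = (25−11)² + (32−3)² = 196 + 841 = 1037
|pD|² = (25−18)² + (32−28)² = 49 + 16 = 65
|pE|² = (25−10)² + (32−22)² = 225 + 100 = 325
|pF|² = (25−15)² + (32−24)² = 100 + 64 = 164
p is equidistant from A and D (both at squared distance 65), and every other site is strictly farther — so p lies on the A–D Voronoi edge.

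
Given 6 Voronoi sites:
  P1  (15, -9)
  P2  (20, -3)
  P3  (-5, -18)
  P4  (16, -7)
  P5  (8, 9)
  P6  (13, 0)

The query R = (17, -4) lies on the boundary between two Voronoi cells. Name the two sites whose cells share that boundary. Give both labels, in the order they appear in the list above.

Squared distances from R to each site:
|RP1|² = 4 + 25 = 29
|RP2|² = 9 + 1 = 10
|RP3|² = 484 + 196 = 680
|RP4|² = 1 + 9 = 10
|RP5|² = 81 + 169 = 250
|RP6|² = 16 + 16 = 32
R is equidistant from P2 and P4 (both at squared distance 10), and every other site is strictly farther — so R lies on the P2–P4 Voronoi edge.

P2 and P4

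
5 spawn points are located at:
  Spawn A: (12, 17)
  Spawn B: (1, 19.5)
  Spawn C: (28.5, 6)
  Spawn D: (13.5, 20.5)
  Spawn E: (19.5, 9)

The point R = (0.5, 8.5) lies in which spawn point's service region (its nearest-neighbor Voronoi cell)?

Spawn B

Since √ is increasing, it suffices to compare squared distances:
d²(R, Spawn A) = (0.5−12)² + (8.5−17)² = 132.25 + 72.25 = 204.5
d²(R, Spawn B) = (0.5−1)² + (8.5−19.5)² = 0.25 + 121 = 121.25
d²(R, Spawn C) = (0.5−28.5)² + (8.5−6)² = 784 + 6.25 = 790.25
d²(R, Spawn D) = (0.5−13.5)² + (8.5−20.5)² = 169 + 144 = 313
d²(R, Spawn E) = (0.5−19.5)² + (8.5−9)² = 361 + 0.25 = 361.25
Spawn B is nearest.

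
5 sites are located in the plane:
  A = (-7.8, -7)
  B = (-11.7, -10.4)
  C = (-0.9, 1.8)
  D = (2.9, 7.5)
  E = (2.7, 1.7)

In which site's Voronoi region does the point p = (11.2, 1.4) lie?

E

Squared Euclidean distances:
|pA|² = 361 + 70.56 = 431.56
|pB|² = 524.41 + 139.24 = 663.65
|pC|² = 146.41 + 0.16 = 146.57
|pD|² = 68.89 + 37.21 = 106.1
|pE|² = 72.25 + 0.09 = 72.34
Minimum is at E.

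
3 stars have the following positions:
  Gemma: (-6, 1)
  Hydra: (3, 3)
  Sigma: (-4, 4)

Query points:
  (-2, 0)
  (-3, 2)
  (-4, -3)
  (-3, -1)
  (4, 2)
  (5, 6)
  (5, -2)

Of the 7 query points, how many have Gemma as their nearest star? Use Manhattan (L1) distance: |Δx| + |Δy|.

3

(-2, 0) — d to each: Gemma:5, Hydra:8, Sigma:6 → nearest is Gemma
(-3, 2) — d to each: Gemma:4, Hydra:7, Sigma:3 → nearest is Sigma
(-4, -3) — d to each: Gemma:6, Hydra:13, Sigma:7 → nearest is Gemma
(-3, -1) — d to each: Gemma:5, Hydra:10, Sigma:6 → nearest is Gemma
(4, 2) — d to each: Gemma:11, Hydra:2, Sigma:10 → nearest is Hydra
(5, 6) — d to each: Gemma:16, Hydra:5, Sigma:11 → nearest is Hydra
(5, -2) — d to each: Gemma:14, Hydra:7, Sigma:15 → nearest is Hydra
3 of the 7 points have Gemma as nearest.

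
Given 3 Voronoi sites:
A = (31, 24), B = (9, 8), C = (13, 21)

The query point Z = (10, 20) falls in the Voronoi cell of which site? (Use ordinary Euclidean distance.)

C

Compare squared distances (the ordering matches that of the actual distances):
|ZA|² = 441 + 16 = 457
|ZB|² = 1 + 144 = 145
|ZC|² = 9 + 1 = 10
The smallest is to C, so Z lies in the Voronoi region of C.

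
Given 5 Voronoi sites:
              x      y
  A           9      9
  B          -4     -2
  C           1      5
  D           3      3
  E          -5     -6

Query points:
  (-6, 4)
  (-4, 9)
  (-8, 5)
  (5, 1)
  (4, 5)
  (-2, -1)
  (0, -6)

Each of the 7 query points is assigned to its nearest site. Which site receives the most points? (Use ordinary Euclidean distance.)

B

(-6, 4) — d² to each: A:250, B:40, C:50, D:82, E:101 → nearest is B
(-4, 9) — d² to each: A:169, B:121, C:41, D:85, E:226 → nearest is C
(-8, 5) — d² to each: A:305, B:65, C:81, D:125, E:130 → nearest is B
(5, 1) — d² to each: A:80, B:90, C:32, D:8, E:149 → nearest is D
(4, 5) — d² to each: A:41, B:113, C:9, D:5, E:202 → nearest is D
(-2, -1) — d² to each: A:221, B:5, C:45, D:41, E:34 → nearest is B
(0, -6) — d² to each: A:306, B:32, C:122, D:90, E:25 → nearest is E
Tally — B:3, C:1, D:2, E:1. B captures the most (3).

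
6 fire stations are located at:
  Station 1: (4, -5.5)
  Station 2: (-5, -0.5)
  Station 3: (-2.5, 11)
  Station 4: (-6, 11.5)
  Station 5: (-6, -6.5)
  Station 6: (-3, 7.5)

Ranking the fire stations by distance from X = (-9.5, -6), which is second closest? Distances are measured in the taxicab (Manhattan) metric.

Station 2

d(X, Station 1) = |-9.5−4| + |-6−(-5.5)| = 13.5 + 0.5 = 14
d(X, Station 2) = |-9.5−(-5)| + |-6−(-0.5)| = 4.5 + 5.5 = 10
d(X, Station 3) = |-9.5−(-2.5)| + |-6−11| = 7 + 17 = 24
d(X, Station 4) = |-9.5−(-6)| + |-6−11.5| = 3.5 + 17.5 = 21
d(X, Station 5) = |-9.5−(-6)| + |-6−(-6.5)| = 3.5 + 0.5 = 4
d(X, Station 6) = |-9.5−(-3)| + |-6−7.5| = 6.5 + 13.5 = 20
Sorted ascending: Station 5, Station 2, Station 1, … — the second-nearest is Station 2.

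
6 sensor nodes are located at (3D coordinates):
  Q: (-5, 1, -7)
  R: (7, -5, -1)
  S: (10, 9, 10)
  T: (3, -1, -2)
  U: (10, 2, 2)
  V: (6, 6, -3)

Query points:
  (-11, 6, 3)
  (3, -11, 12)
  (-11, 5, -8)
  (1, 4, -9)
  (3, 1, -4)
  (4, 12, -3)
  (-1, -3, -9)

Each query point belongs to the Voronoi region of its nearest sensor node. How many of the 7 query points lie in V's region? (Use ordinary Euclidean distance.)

1

(-11, 6, 3) — d² to each: Q:161, R:461, S:499, T:270, U:458, V:325 → nearest is Q
(3, -11, 12) — d² to each: Q:569, R:221, S:453, T:296, U:318, V:523 → nearest is R
(-11, 5, -8) — d² to each: Q:53, R:473, S:781, T:268, U:550, V:315 → nearest is Q
(1, 4, -9) — d² to each: Q:49, R:181, S:467, T:78, U:206, V:65 → nearest is Q
(3, 1, -4) — d² to each: Q:73, R:61, S:309, T:8, U:86, V:35 → nearest is T
(4, 12, -3) — d² to each: Q:218, R:302, S:214, T:171, U:161, V:40 → nearest is V
(-1, -3, -9) — d² to each: Q:36, R:132, S:626, T:69, U:267, V:166 → nearest is Q
1 of the 7 points has V as nearest.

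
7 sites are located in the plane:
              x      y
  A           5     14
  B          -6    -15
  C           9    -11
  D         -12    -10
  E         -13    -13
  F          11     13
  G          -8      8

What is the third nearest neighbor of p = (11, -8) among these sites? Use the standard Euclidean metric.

Compare squared distances (the ordering matches that of the actual distances):
|pA|² = (11−5)² + (-8−14)² = 36 + 484 = 520
|pB|² = (11−(-6))² + (-8−(-15))² = 289 + 49 = 338
|pC|² = (11−9)² + (-8−(-11))² = 4 + 9 = 13
|pD|² = (11−(-12))² + (-8−(-10))² = 529 + 4 = 533
|pE|² = (11−(-13))² + (-8−(-13))² = 576 + 25 = 601
|pF|² = (11−11)² + (-8−13)² = 0 + 441 = 441
|pG|² = (11−(-8))² + (-8−8)² = 361 + 256 = 617
Sorted ascending: C, B, F, A, … — the third-nearest is F.

F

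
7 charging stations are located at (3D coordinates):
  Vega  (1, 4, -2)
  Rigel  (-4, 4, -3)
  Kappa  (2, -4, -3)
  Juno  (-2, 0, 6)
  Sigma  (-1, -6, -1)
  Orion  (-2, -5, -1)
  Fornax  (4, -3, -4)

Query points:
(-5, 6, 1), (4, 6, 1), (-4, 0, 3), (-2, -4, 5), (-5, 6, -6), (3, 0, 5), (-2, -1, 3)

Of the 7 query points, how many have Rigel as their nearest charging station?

(-5, 6, 1) — d² to each: Vega:49, Rigel:21, Kappa:165, Juno:70, Sigma:164, Orion:134, Fornax:187 → nearest is Rigel
(4, 6, 1) — d² to each: Vega:22, Rigel:84, Kappa:120, Juno:97, Sigma:173, Orion:161, Fornax:106 → nearest is Vega
(-4, 0, 3) — d² to each: Vega:66, Rigel:52, Kappa:88, Juno:13, Sigma:61, Orion:45, Fornax:122 → nearest is Juno
(-2, -4, 5) — d² to each: Vega:122, Rigel:132, Kappa:80, Juno:17, Sigma:41, Orion:37, Fornax:118 → nearest is Juno
(-5, 6, -6) — d² to each: Vega:56, Rigel:14, Kappa:158, Juno:189, Sigma:185, Orion:155, Fornax:166 → nearest is Rigel
(3, 0, 5) — d² to each: Vega:69, Rigel:129, Kappa:81, Juno:26, Sigma:88, Orion:86, Fornax:91 → nearest is Juno
(-2, -1, 3) — d² to each: Vega:59, Rigel:65, Kappa:61, Juno:10, Sigma:42, Orion:32, Fornax:89 → nearest is Juno
2 of the 7 points have Rigel as nearest.

2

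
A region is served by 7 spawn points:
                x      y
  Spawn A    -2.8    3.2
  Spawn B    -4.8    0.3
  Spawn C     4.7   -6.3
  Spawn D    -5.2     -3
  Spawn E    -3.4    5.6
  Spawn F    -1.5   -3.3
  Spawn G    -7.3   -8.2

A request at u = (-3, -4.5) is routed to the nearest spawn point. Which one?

Compare squared distances (the ordering matches that of the actual distances):
d²(u, Spawn A) = (-3−(-2.8))² + (-4.5−3.2)² = 0.04 + 59.29 = 59.33
d²(u, Spawn B) = (-3−(-4.8))² + (-4.5−0.3)² = 3.24 + 23.04 = 26.28
d²(u, Spawn C) = (-3−4.7)² + (-4.5−(-6.3))² = 59.29 + 3.24 = 62.53
d²(u, Spawn D) = (-3−(-5.2))² + (-4.5−(-3))² = 4.84 + 2.25 = 7.09
d²(u, Spawn E) = (-3−(-3.4))² + (-4.5−5.6)² = 0.16 + 102.01 = 102.17
d²(u, Spawn F) = (-3−(-1.5))² + (-4.5−(-3.3))² = 2.25 + 1.44 = 3.69
d²(u, Spawn G) = (-3−(-7.3))² + (-4.5−(-8.2))² = 18.49 + 13.69 = 32.18
Minimum is at Spawn F.

Spawn F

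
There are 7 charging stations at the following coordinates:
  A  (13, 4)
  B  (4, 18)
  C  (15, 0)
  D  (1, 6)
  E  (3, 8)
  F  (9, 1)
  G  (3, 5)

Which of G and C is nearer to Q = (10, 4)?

Compare squared distances:
|QG|² = (10−3)² + (4−5)² = 49 + 1 = 50
|QC|² = (10−15)² + (4−0)² = 25 + 16 = 41
50 > 41, so C is closer.

C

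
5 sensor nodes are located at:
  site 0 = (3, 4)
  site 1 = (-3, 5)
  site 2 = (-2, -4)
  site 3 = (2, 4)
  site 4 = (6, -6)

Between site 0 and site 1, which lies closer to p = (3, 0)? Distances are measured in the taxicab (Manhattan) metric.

d(p, site 0) = |3−3| + |0−4| = 0 + 4 = 4
d(p, site 1) = |3−(-3)| + |0−5| = 6 + 5 = 11
4 < 11, so site 0 is closer.

site 0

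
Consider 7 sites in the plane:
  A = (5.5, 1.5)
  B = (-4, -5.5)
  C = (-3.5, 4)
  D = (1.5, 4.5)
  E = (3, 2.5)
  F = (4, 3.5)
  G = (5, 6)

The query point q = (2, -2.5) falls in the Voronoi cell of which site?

E

Compare squared distances (the ordering matches that of the actual distances):
|qA|² = (2−5.5)² + (-2.5−1.5)² = 12.25 + 16 = 28.25
|qB|² = (2−(-4))² + (-2.5−(-5.5))² = 36 + 9 = 45
|qC|² = (2−(-3.5))² + (-2.5−4)² = 30.25 + 42.25 = 72.5
|qD|² = (2−1.5)² + (-2.5−4.5)² = 0.25 + 49 = 49.25
|qE|² = (2−3)² + (-2.5−2.5)² = 1 + 25 = 26
|qF|² = (2−4)² + (-2.5−3.5)² = 4 + 36 = 40
|qG|² = (2−5)² + (-2.5−6)² = 9 + 72.25 = 81.25
The smallest is to E, so q lies in the Voronoi region of E.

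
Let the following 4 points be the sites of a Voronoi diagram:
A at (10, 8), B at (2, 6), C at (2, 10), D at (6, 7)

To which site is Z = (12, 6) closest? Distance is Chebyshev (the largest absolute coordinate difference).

d(Z,A) = max(2, 2) = 2
d(Z,B) = max(10, 0) = 10
d(Z,C) = max(10, 4) = 10
d(Z,D) = max(6, 1) = 6
A is nearest.

A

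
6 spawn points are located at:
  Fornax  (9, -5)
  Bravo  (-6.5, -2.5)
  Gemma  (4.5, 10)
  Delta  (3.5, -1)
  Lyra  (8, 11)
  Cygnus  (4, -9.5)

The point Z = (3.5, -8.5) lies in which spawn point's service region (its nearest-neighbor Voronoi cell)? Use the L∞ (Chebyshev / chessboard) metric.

d(Z, Fornax) = max(5.5, 3.5) = 5.5
d(Z, Bravo) = max(10, 6) = 10
d(Z, Gemma) = max(1, 18.5) = 18.5
d(Z, Delta) = max(0, 7.5) = 7.5
d(Z, Lyra) = max(4.5, 19.5) = 19.5
d(Z, Cygnus) = max(0.5, 1) = 1
The smallest is to Cygnus, so Z lies in the Voronoi region of Cygnus.

Cygnus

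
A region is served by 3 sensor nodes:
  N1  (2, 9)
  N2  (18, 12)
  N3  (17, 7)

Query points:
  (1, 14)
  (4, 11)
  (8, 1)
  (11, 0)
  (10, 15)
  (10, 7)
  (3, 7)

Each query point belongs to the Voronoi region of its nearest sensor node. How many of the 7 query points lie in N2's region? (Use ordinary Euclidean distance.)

(1, 14) — d² to each: N1:26, N2:293, N3:305 → nearest is N1
(4, 11) — d² to each: N1:8, N2:197, N3:185 → nearest is N1
(8, 1) — d² to each: N1:100, N2:221, N3:117 → nearest is N1
(11, 0) — d² to each: N1:162, N2:193, N3:85 → nearest is N3
(10, 15) — d² to each: N1:100, N2:73, N3:113 → nearest is N2
(10, 7) — d² to each: N1:68, N2:89, N3:49 → nearest is N3
(3, 7) — d² to each: N1:5, N2:250, N3:196 → nearest is N1
1 of the 7 points has N2 as nearest.

1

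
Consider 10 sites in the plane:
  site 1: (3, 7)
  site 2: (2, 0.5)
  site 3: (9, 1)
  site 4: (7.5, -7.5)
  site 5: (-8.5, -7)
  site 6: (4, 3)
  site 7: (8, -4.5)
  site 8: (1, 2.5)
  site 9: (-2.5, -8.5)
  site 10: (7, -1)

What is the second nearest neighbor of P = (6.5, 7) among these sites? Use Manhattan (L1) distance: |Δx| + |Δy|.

site 6

d(P, site 1) = |6.5−3| + |7−7| = 3.5 + 0 = 3.5
d(P, site 2) = |6.5−2| + |7−0.5| = 4.5 + 6.5 = 11
d(P, site 3) = |6.5−9| + |7−1| = 2.5 + 6 = 8.5
d(P, site 4) = |6.5−7.5| + |7−(-7.5)| = 1 + 14.5 = 15.5
d(P, site 5) = |6.5−(-8.5)| + |7−(-7)| = 15 + 14 = 29
d(P, site 6) = |6.5−4| + |7−3| = 2.5 + 4 = 6.5
d(P, site 7) = |6.5−8| + |7−(-4.5)| = 1.5 + 11.5 = 13
d(P, site 8) = |6.5−1| + |7−2.5| = 5.5 + 4.5 = 10
d(P, site 9) = |6.5−(-2.5)| + |7−(-8.5)| = 9 + 15.5 = 24.5
d(P, site 10) = |6.5−7| + |7−(-1)| = 0.5 + 8 = 8.5
Sorted ascending: site 1, site 6, site 3, … — the second-nearest is site 6.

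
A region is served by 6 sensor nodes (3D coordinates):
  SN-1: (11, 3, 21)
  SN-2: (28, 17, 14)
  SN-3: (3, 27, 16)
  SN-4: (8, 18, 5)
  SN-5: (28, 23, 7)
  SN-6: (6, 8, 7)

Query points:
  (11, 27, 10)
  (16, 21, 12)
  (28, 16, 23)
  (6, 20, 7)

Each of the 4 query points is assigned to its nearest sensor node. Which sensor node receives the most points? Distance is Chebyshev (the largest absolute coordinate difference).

SN-4

(11, 27, 10) — d to each: SN-1:24, SN-2:17, SN-3:8, SN-4:9, SN-5:17, SN-6:19 → nearest is SN-3
(16, 21, 12) — d to each: SN-1:18, SN-2:12, SN-3:13, SN-4:8, SN-5:12, SN-6:13 → nearest is SN-4
(28, 16, 23) — d to each: SN-1:17, SN-2:9, SN-3:25, SN-4:20, SN-5:16, SN-6:22 → nearest is SN-2
(6, 20, 7) — d to each: SN-1:17, SN-2:22, SN-3:9, SN-4:2, SN-5:22, SN-6:12 → nearest is SN-4
Tally — SN-2:1, SN-3:1, SN-4:2. SN-4 captures the most (2).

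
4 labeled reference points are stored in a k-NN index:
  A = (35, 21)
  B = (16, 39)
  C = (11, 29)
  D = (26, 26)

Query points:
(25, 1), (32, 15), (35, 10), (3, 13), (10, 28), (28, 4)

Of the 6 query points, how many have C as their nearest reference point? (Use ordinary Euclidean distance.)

2

(25, 1) — d² to each: A:500, B:1525, C:980, D:626 → nearest is A
(32, 15) — d² to each: A:45, B:832, C:637, D:157 → nearest is A
(35, 10) — d² to each: A:121, B:1202, C:937, D:337 → nearest is A
(3, 13) — d² to each: A:1088, B:845, C:320, D:698 → nearest is C
(10, 28) — d² to each: A:674, B:157, C:2, D:260 → nearest is C
(28, 4) — d² to each: A:338, B:1369, C:914, D:488 → nearest is A
2 of the 6 points have C as nearest.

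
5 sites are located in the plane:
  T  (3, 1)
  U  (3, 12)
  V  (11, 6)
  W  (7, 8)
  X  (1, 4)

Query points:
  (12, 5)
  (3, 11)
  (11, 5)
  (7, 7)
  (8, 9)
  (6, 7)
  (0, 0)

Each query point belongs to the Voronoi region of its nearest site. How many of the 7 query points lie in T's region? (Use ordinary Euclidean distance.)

1

(12, 5) — d² to each: T:97, U:130, V:2, W:34, X:122 → nearest is V
(3, 11) — d² to each: T:100, U:1, V:89, W:25, X:53 → nearest is U
(11, 5) — d² to each: T:80, U:113, V:1, W:25, X:101 → nearest is V
(7, 7) — d² to each: T:52, U:41, V:17, W:1, X:45 → nearest is W
(8, 9) — d² to each: T:89, U:34, V:18, W:2, X:74 → nearest is W
(6, 7) — d² to each: T:45, U:34, V:26, W:2, X:34 → nearest is W
(0, 0) — d² to each: T:10, U:153, V:157, W:113, X:17 → nearest is T
1 of the 7 points has T as nearest.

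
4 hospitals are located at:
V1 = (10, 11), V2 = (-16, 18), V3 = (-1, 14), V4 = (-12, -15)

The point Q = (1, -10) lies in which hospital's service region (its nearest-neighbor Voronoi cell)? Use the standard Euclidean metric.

V4

Compare squared distances (the ordering matches that of the actual distances):
|QV1|² = 81 + 441 = 522
|QV2|² = 289 + 784 = 1073
|QV3|² = 4 + 576 = 580
|QV4|² = 169 + 25 = 194
Minimum is at V4.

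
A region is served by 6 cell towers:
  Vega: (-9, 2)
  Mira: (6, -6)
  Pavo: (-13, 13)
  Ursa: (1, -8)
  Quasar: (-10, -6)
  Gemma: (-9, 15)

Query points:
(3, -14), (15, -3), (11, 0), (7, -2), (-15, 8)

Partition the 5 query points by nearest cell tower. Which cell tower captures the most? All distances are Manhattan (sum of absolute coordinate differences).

(3, -14) — d to each: Vega:28, Mira:11, Pavo:43, Ursa:8, Quasar:21, Gemma:41 → nearest is Ursa
(15, -3) — d to each: Vega:29, Mira:12, Pavo:44, Ursa:19, Quasar:28, Gemma:42 → nearest is Mira
(11, 0) — d to each: Vega:22, Mira:11, Pavo:37, Ursa:18, Quasar:27, Gemma:35 → nearest is Mira
(7, -2) — d to each: Vega:20, Mira:5, Pavo:35, Ursa:12, Quasar:21, Gemma:33 → nearest is Mira
(-15, 8) — d to each: Vega:12, Mira:35, Pavo:7, Ursa:32, Quasar:19, Gemma:13 → nearest is Pavo
Tally — Mira:3, Pavo:1, Ursa:1. Mira captures the most (3).

Mira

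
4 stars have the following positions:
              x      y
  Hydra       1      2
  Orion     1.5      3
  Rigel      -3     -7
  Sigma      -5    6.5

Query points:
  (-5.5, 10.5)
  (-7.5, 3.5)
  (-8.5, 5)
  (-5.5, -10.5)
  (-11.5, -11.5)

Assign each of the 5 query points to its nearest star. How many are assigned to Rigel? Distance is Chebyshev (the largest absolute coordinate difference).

2

(-5.5, 10.5) — d to each: Hydra:8.5, Orion:7.5, Rigel:17.5, Sigma:4 → nearest is Sigma
(-7.5, 3.5) — d to each: Hydra:8.5, Orion:9, Rigel:10.5, Sigma:3 → nearest is Sigma
(-8.5, 5) — d to each: Hydra:9.5, Orion:10, Rigel:12, Sigma:3.5 → nearest is Sigma
(-5.5, -10.5) — d to each: Hydra:12.5, Orion:13.5, Rigel:3.5, Sigma:17 → nearest is Rigel
(-11.5, -11.5) — d to each: Hydra:13.5, Orion:14.5, Rigel:8.5, Sigma:18 → nearest is Rigel
2 of the 5 points have Rigel as nearest.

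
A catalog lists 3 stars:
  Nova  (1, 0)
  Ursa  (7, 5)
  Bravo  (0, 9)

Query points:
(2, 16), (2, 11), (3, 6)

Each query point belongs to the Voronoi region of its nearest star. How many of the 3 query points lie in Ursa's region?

(2, 16) — d² to each: Nova:257, Ursa:146, Bravo:53 → nearest is Bravo
(2, 11) — d² to each: Nova:122, Ursa:61, Bravo:8 → nearest is Bravo
(3, 6) — d² to each: Nova:40, Ursa:17, Bravo:18 → nearest is Ursa
1 of the 3 points has Ursa as nearest.

1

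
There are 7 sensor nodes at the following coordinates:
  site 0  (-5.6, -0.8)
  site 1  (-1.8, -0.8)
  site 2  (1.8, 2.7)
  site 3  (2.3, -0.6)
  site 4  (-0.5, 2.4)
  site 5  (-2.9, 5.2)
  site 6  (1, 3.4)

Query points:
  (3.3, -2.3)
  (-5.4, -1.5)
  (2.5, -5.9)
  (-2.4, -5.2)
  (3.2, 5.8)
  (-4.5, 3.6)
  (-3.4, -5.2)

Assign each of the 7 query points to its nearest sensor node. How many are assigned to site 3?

(3.3, -2.3) — d² to each: site 0:81.46, site 1:28.26, site 2:27.25, site 3:3.89, site 4:36.53, site 5:94.69, site 6:37.78 → nearest is site 3
(-5.4, -1.5) — d² to each: site 0:0.53, site 1:13.45, site 2:69.48, site 3:60.1, site 4:39.22, site 5:51.14, site 6:64.97 → nearest is site 0
(2.5, -5.9) — d² to each: site 0:91.62, site 1:44.5, site 2:74.45, site 3:28.13, site 4:77.89, site 5:152.37, site 6:88.74 → nearest is site 3
(-2.4, -5.2) — d² to each: site 0:29.6, site 1:19.72, site 2:80.05, site 3:43.25, site 4:61.37, site 5:108.41, site 6:85.52 → nearest is site 1
(3.2, 5.8) — d² to each: site 0:121, site 1:68.56, site 2:11.57, site 3:41.77, site 4:25.25, site 5:37.57, site 6:10.6 → nearest is site 6
(-4.5, 3.6) — d² to each: site 0:20.57, site 1:26.65, site 2:40.5, site 3:63.88, site 4:17.44, site 5:5.12, site 6:30.29 → nearest is site 5
(-3.4, -5.2) — d² to each: site 0:24.2, site 1:21.92, site 2:89.45, site 3:53.65, site 4:66.17, site 5:108.41, site 6:93.32 → nearest is site 1
2 of the 7 points have site 3 as nearest.

2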